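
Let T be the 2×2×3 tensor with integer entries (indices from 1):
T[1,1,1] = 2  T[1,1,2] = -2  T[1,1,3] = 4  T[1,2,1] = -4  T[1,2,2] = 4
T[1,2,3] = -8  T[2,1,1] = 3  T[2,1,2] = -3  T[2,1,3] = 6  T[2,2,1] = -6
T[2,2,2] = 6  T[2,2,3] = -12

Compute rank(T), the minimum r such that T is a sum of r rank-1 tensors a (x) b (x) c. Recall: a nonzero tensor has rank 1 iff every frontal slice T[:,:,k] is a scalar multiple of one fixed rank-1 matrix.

1

Lower bound: T ≠ 0 (e.g. T[1,1,1] = 2), so rank(T) ≥ 1.
Upper bound: the mode-1 fibre T[:,1,1] = [2, 3] gives a = [2, 3] (primitive direction); the mode-2 fibre T[1,:,1] = [2, -4] gives b = [1, -2]; then c[k] = T[1,1,k] / (a[1]·b[1]) = [2, -2, 4] / 2 = [1, -1, 2].
Expanding [2, 3] (x) [1, -2] (x) [1, -1, 2] reproduces all 12 entries of T, so T = [2, 3] (x) [1, -2] (x) [1, -1, 2] and rank(T) ≤ 1.
These bounds meet, so rank(T) = 1.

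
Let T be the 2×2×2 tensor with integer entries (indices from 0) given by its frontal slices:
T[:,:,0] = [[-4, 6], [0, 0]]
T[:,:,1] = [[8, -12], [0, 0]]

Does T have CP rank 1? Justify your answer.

If T = a ⊗ b ⊗ c then every fibre of T is a multiple of the corresponding factor, so read the factors off the fibres through the nonzero entry T[0,0,0] = -4.
The mode-1 fibre T[:,0,0] = [-4, 0] gives a = [1, 0] (primitive direction); the mode-2 fibre T[0,:,0] = [-4, 6] gives b = [2, -3]; then c[k] = T[0,0,k] / (a[0]·b[0]) = [-4, 8] / 2 = [-2, 4].
Expanding [1, 0] ⊗ [2, -3] ⊗ [-2, 4] reproduces all 8 entries of T, so T = [1, 0] ⊗ [2, -3] ⊗ [-2, 4] and rank(T) ≤ 1.
Equivalently every frontal slice T[:,:,k] is c[k] times the rank-1 matrix [1, 0] ⊗ [2, -3]. So T has rank 1 (it is nonzero).

Yes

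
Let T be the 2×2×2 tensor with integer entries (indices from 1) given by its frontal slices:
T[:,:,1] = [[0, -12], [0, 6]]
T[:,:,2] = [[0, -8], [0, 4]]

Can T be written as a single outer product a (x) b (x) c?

Yes

The mode-1 fibre T[:,2,1] = [-12, 6] gives a = [2, -1] (primitive direction); the mode-2 fibre T[1,:,1] = [0, -12] gives b = [0, 1]; then c[k] = T[1,2,k] / (a[1]·b[2]) = [-12, -8] / 2 = [-6, -4].
Expanding [2, -1] (x) [0, 1] (x) [-6, -4] reproduces all 8 entries of T, so T = [2, -1] (x) [0, 1] (x) [-6, -4] and rank(T) ≤ 1.
Equivalently every frontal slice T[:,:,k] is c[k] times the rank-1 matrix [2, -1] (x) [0, 1]. So T has rank 1 (it is nonzero).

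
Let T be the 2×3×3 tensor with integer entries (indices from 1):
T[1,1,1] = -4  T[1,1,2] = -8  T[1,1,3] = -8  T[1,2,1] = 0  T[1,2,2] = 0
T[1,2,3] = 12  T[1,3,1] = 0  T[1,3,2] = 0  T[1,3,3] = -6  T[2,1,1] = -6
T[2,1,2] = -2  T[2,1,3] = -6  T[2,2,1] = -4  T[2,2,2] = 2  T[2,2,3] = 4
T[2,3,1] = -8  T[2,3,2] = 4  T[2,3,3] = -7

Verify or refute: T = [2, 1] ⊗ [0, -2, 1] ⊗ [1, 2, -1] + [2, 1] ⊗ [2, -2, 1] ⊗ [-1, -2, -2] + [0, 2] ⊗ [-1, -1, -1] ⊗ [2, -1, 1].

Reconstruct entry (2,3,1) from the claimed factors: Σₗ aₗ[2]bₗ[3]cₗ[1] = (1)·(1)·(1) + (1)·(1)·(-1) + (2)·(-1)·(2) = -4, but T[2,3,1] = -8. The claim is false.

No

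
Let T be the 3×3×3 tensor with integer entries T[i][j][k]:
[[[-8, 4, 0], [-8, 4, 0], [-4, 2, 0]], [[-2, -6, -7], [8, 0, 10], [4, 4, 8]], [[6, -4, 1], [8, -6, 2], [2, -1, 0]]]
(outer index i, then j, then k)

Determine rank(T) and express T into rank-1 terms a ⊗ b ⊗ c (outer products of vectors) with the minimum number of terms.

Lower bound: the mode-2 unfolding of T (rows indexed by j, columns by (i,k) = (0,0), (0,1), (0,2), (1,0), (1,1), (1,2), (2,0), (2,1), (2,2)) is [[-8, 4, 0, -2, -6, -7, 6, -4, 1], [-8, 4, 0, 8, 0, 10, 8, -6, 2], [-4, 2, 0, 4, 4, 8, 2, -1, 0]].
There the 3×3 minor on rows j ∈ {0, 1, 2}, columns (i,k) ∈ {(0,0), (1,0), (1,1)} is det [[-8, -2, -6], [-8, 8, 0], [-4, 4, 4]] = -320 ≠ 0, so this unfolding has rank ≥ 3; CP rank is at least every unfolding rank, so rank(T) ≥ 3. (This is only a lower bound: in general the CP rank may exceed every unfolding rank, so we still need to exhibit 3 rank-1 terms summing to T.)
Upper bound: T is a sum of 3 rank-1 terms, T = [0, 1, 0] ⊗ [1, -1, -1] ⊗ [-4, -4, -8] + [0, 1, 1] ⊗ [1, 2, 0] ⊗ [2, -2, 1] + [2, 0, -1] ⊗ [2, 2, 1] ⊗ [-2, 1, 0] (one valid choice — decompositions are not unique — normalised so each a, b is primitive with positive first nonzero entry; check it by expanding all entries), so rank(T) ≤ 3.
These bounds meet, so rank(T) = 3.

rank(T) = 3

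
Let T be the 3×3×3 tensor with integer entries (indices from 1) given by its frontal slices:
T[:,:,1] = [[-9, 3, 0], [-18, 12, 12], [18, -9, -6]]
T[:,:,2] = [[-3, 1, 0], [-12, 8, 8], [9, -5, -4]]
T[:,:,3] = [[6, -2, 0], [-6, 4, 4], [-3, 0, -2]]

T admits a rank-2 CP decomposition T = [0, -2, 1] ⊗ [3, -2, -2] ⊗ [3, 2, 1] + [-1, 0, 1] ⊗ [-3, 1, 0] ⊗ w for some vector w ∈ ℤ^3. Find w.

w = [-3, -1, 2]

Subtract the known terms from T to get the rank-1 residual R = [-1, 0, 1] ⊗ [-3, 1, 0] ⊗ w, so R[i,j,k] = a[i]·b[j]·w[k]. Pick indices with nonzero a[1]·b[1] = (-1)·(-3) = 3. Only the fibre through (1,1,·) is needed: R[1,1,:] = T[1,1,:] − Σₗ aₗ[1]bₗ[1]cₗ = [-9, -3, 6] − (0)·(3)·[3, 2, 1] = [-9, -3, 6]. Then w[k] = R[1,1,k] / 3 for each k, giving w = [-9, -3, 6] / 3 = [-3, -1, 2].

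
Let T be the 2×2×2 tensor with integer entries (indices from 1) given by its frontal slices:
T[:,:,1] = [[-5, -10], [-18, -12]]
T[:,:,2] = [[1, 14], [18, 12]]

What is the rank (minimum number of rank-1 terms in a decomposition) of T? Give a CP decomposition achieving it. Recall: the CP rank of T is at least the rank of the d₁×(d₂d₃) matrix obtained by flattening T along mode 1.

Lower bound: the mode-2 unfolding of T (rows indexed by j, columns by (i,k) = (1,1), (1,2), (2,1), (2,2)) is [[-5, 1, -18, 18], [-10, 14, -12, 12]].
There the 2×2 minor on rows j ∈ {1, 2}, columns (i,k) ∈ {(1,1), (1,2)} is det [[-5, 1], [-10, 14]] = -60 ≠ 0, so this unfolding has rank ≥ 2; CP rank is at least every unfolding rank, so rank(T) ≥ 2. (Unfolding ranks only ever bound the CP rank from below — rank(T) can be strictly larger than all of them — so the matching upper bound has to come from an explicit 2-term decomposition.)
Upper bound — finding two terms. Write S_k = T[:,:,k] for the frontal slices: S₁ = [[-5, -10], [-18, -12]], S₂ = [[1, 14], [18, 12]].
If T = a₁ (x) b₁ (x) c₁ + a₂ (x) b₂ (x) c₂ then each S_k = c₁[k]·a₁b₁ᵀ + c₂[k]·a₂b₂ᵀ. S₁ and S₂ are linearly independent, so a₁b₁ᵀ and a₂b₂ᵀ must span the same plane of matrices: they are the rank-1 matrices of the form x·S₁ + y·S₂.
det(x·S₁ + y·S₂) is −120·x² + 360·xy − 240·y² = (-120)·(x − 2·y)(x − y), vanishing at (x:y) = (2:1) and (1:1).
M₁ = 2·S₁ + S₂ = [[-9, -6], [-18, -12]] = (-3)·[1, 2][3, 2]ᵀ and M₂ = S₁ + S₂ = [[-4, 4], [0, 0]] = (-4)·[1, 0][1, -1]ᵀ, so take a₁ = [1, 2], b₁ = [3, 2], a₂ = [1, 0], b₂ = [1, -1].
Each slice is an integer combination of E₁ = a₁b₁ᵀ and E₂ = a₂b₂ᵀ: S₁ = −3·E₁ + 4·E₂, S₂ = 3·E₁ − 8·E₂; reading off coefficients, c₁ = [-3, 3] and c₂ = [4, -8].
Hence T = [1, 2] (x) [3, 2] (x) [-3, 3] + [1, 0] (x) [1, -1] (x) [4, -8], so rank(T) ≤ 2.
These bounds meet, so rank(T) = 2.

rank(T) = 2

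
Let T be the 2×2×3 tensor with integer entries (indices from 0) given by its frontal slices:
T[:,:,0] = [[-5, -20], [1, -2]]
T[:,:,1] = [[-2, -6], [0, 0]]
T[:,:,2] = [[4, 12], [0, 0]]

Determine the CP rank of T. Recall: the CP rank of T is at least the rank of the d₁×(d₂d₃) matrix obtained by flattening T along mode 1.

Lower bound: the mode-2 unfolding of T (rows indexed by j, columns by (i,k) = (0,0), (0,1), (0,2), (1,0), (1,1), (1,2)) is [[-5, -2, 4, 1, 0, 0], [-20, -6, 12, -2, 0, 0]].
There the 2×2 minor on rows j ∈ {0, 1}, columns (i,k) ∈ {(0,0), (0,1)} is det [[-5, -2], [-20, -6]] = -10 ≠ 0, so this unfolding has rank ≥ 2; CP rank is at least every unfolding rank, so rank(T) ≥ 2. (Flattening ranks never certify an upper bound on CP rank; for that we must actually write T with 2 rank-1 terms.)
Upper bound — finding two terms. Write S_k = T[:,:,k] for the frontal slices: S₀ = [[-5, -20], [1, -2]], S₁ = [[-2, -6], [0, 0]], S₂ = [[4, 12], [0, 0]].
If T = a₁ ⊗ b₁ ⊗ c₁ + a₂ ⊗ b₂ ⊗ c₂ then each S_k = c₁[k]·a₁b₁ᵀ + c₂[k]·a₂b₂ᵀ. S₀ and S₁ are linearly independent, so a₁b₁ᵀ and a₂b₂ᵀ must span the same plane of matrices: they are the rank-1 matrices of the form x·S₀ + y·S₁.
det(x·S₀ + y·S₁) is 30·x² + 10·xy = 10·(3·x + y)(x), vanishing at (x:y) = (1:-3) and (0:1).
M₁ = S₀ − 3·S₁ = [[1, -2], [1, -2]] = [1, 1][1, -2]ᵀ and M₂ = S₁ = [[-2, -6], [0, 0]] = (-2)·[1, 0][1, 3]ᵀ, so take a₁ = [1, 1], b₁ = [1, -2], a₂ = [1, 0], b₂ = [1, 3].
Each slice is an integer combination of E₁ = a₁b₁ᵀ and E₂ = a₂b₂ᵀ: S₀ = E₁ − 6·E₂, S₁ = −2·E₂, S₂ = 4·E₂; reading off coefficients, c₁ = [1, 0, 0] and c₂ = [-6, -2, 4].
Hence T = [1, 1] ⊗ [1, -2] ⊗ [1, 0, 0] + [1, 0] ⊗ [1, 3] ⊗ [-6, -2, 4], so rank(T) ≤ 2.
These bounds meet, so rank(T) = 2.

2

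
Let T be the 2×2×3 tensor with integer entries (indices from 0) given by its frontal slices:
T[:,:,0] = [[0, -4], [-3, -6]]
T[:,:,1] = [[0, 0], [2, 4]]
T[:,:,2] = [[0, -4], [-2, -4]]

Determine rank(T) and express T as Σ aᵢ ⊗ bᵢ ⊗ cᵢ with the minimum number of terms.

Lower bound: in the mode-2 unfolding of T (rows indexed by j, columns by (i,k)) the 2×2 minor on rows j ∈ {0, 1}, columns (i,k) ∈ {(0,0), (1,0)} is det [[0, -3], [-4, -6]] = -12 ≠ 0, so that unfolding has rank ≥ 2 and hence rank(T) ≥ 2 (CP rank is at least every unfolding rank, though it can be larger).
Upper bound: with S_k = T[:,:,k], the two rank-1 terms a₁b₁ᵀ, a₂b₂ᵀ are the rank-1 members of the pencil x·S₀ + y·S₁.
det(x·S₀ + y·S₁) is −12·x² + 8·xy = (-4)·(3·x − 2·y)(x), vanishing at (x:y) = (2:3) and (0:1).
M₁ = 2·S₀ + 3·S₁ = [[0, -8], [0, 0]] = (-8)·[1, 0][0, 1]ᵀ and M₂ = S₁ = [[0, 0], [2, 4]] = 2·[0, 1][1, 2]ᵀ, so take a₁ = [1, 0], b₁ = [0, 1], a₂ = [0, 1], b₂ = [1, 2].
Each slice is an integer combination of E₁ = a₁b₁ᵀ and E₂ = a₂b₂ᵀ: S₀ = −4·E₁ − 3·E₂, S₁ = 2·E₂, S₂ = −4·E₁ − 2·E₂; reading off coefficients, c₁ = [-4, 0, -4] and c₂ = [-3, 2, -2].
Hence T = [1, 0] ⊗ [0, 1] ⊗ [-4, 0, -4] + [0, 1] ⊗ [1, 2] ⊗ [-3, 2, -2], so rank(T) ≤ 2.
These bounds meet, so rank(T) = 2.

rank(T) = 2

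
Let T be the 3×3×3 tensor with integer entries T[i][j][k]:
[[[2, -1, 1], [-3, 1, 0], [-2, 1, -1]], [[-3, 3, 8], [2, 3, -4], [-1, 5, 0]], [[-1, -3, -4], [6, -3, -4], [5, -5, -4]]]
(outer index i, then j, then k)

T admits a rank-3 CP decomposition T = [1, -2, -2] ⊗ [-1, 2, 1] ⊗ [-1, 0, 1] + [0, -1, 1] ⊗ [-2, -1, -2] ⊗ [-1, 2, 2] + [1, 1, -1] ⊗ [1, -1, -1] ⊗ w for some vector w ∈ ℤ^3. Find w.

Subtract the known terms from T to get the rank-1 residual R = [1, 1, -1] ⊗ [1, -1, -1] ⊗ w, so R[i,j,k] = a[i]·b[j]·w[k]. Pick indices with nonzero a[0]·b[0] = (1)·(1) = 1. Only the fibre through (0,0,·) is needed: R[0,0,:] = T[0,0,:] − Σₗ aₗ[0]bₗ[0]cₗ = [2, -1, 1] − (1)·(-1)·[-1, 0, 1] − (0)·(-2)·[-1, 2, 2] = [1, -1, 2]. Then w[k] = R[0,0,k] / 1 for each k, giving w = [1, -1, 2] / 1 = [1, -1, 2].

w = [1, -1, 2]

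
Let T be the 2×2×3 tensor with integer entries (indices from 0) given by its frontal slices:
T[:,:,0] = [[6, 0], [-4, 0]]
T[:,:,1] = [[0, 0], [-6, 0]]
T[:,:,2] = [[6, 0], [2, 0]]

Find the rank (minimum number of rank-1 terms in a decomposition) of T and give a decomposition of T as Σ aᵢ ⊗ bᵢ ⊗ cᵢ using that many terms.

rank(T) = 2

Lower bound: the mode-1 unfolding of T (rows indexed by i, columns by (j,k) = (0,0), (0,1), (0,2), (1,0), (1,1), (1,2)) is [[6, 0, 6, 0, 0, 0], [-4, -6, 2, 0, 0, 0]].
There the 2×2 minor on rows i ∈ {0, 1}, columns (j,k) ∈ {(0,0), (0,1)} is det [[6, 0], [-4, -6]] = -36 ≠ 0, so this unfolding has rank ≥ 2; CP rank is at least every unfolding rank, so rank(T) ≥ 2. (Unfolding ranks only ever bound the CP rank from below — rank(T) can be strictly larger than all of them — so the matching upper bound has to come from an explicit 2-term decomposition.)
Upper bound — finding two terms. Every mode-2 slice of T is a multiple of one matrix: T[:,j,:] = b[j]·M with b = [1, 0] and M = [[6, 0, 6], [-4, -6, 2]] (rows indexed by i, columns by k). So it suffices to write M as a sum of two rank-1 matrices.
Splitting M by its rows (i = 0, 1), M = [1, 0][6, 0, 6]ᵀ + [0, 1][-4, -6, 2]ᵀ.
Hence T = [1, 0] ⊗ [1, 0] ⊗ [6, 0, 6] + [0, 1] ⊗ [1, 0] ⊗ [-4, -6, 2], so rank(T) ≤ 2.
These bounds meet, so rank(T) = 2.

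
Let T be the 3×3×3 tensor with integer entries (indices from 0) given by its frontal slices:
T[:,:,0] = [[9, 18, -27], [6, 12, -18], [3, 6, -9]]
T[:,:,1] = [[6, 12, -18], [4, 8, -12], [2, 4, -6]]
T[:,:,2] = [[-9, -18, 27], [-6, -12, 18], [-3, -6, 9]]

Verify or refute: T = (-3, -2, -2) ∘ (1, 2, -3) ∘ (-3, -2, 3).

No

Reconstruct entry (2,0,0) from the claimed factors: Σₗ aₗ[2]bₗ[0]cₗ[0] = (-2)·(1)·(-3) = 6, but T[2,0,0] = 3. The claim is false.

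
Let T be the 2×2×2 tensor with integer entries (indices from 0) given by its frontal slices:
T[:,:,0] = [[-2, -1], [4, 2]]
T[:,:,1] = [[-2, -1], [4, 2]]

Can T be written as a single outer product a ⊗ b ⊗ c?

The mode-1 fibre T[:,0,0] = [-2, 4] gives a = [1, -2] (primitive direction); the mode-2 fibre T[0,:,0] = [-2, -1] gives b = [2, 1]; then c[k] = T[0,0,k] / (a[0]·b[0]) = [-2, -2] / 2 = [-1, -1].
Expanding [1, -2] ⊗ [2, 1] ⊗ [-1, -1] reproduces all 8 entries of T, so T = [1, -2] ⊗ [2, 1] ⊗ [-1, -1] and rank(T) ≤ 1.
Equivalently every frontal slice T[:,:,k] is c[k] times the rank-1 matrix [1, -2] ⊗ [2, 1]. So T has rank 1 (it is nonzero).

Yes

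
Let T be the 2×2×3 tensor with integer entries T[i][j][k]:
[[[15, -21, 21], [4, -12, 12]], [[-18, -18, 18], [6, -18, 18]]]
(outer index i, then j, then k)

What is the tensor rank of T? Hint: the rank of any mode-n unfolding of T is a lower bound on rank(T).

Lower bound: the mode-1 unfolding of T (rows indexed by i, columns by (j,k) = (0,0), (0,1), (0,2), (1,0), (1,1), (1,2)) is [[15, -21, 21, 4, -12, 12], [-18, -18, 18, 6, -18, 18]].
There the 2×2 minor on rows i ∈ {0, 1}, columns (j,k) ∈ {(0,0), (0,1)} is det [[15, -21], [-18, -18]] = -648 ≠ 0, so this unfolding has rank ≥ 2; CP rank is at least every unfolding rank, so rank(T) ≥ 2. (This is only a lower bound: in general the CP rank may exceed every unfolding rank, so we still need to exhibit 2 rank-1 terms summing to T.)
Upper bound — finding two terms. Write S_k = T[:,:,k] for the frontal slices: S₀ = [[15, 4], [-18, 6]], S₁ = [[-21, -12], [-18, -18]], S₂ = [[21, 12], [18, 18]].
If T = a₁ ⊗ b₁ ⊗ c₁ + a₂ ⊗ b₂ ⊗ c₂ then each S_k = c₁[k]·a₁b₁ᵀ + c₂[k]·a₂b₂ᵀ. S₀ and S₁ are linearly independent, so a₁b₁ᵀ and a₂b₂ᵀ must span the same plane of matrices: they are the rank-1 matrices of the form x·S₀ + y·S₁.
det(x·S₀ + y·S₁) is 162·x² − 540·xy + 162·y² = 54·(x − 3·y)(3·x − y), vanishing at (x:y) = (3:1) and (1:3).
M₁ = 3·S₀ + S₁ = [[24, 0], [-72, 0]] = 24·[1, -3][1, 0]ᵀ and M₂ = S₀ + 3·S₁ = [[-48, -32], [-72, -48]] = (-8)·[2, 3][3, 2]ᵀ, so take a₁ = [1, -3], b₁ = [1, 0], a₂ = [2, 3], b₂ = [3, 2].
Each slice is an integer combination of E₁ = a₁b₁ᵀ and E₂ = a₂b₂ᵀ: S₀ = 9·E₁ + E₂, S₁ = −3·E₁ − 3·E₂, S₂ = 3·E₁ + 3·E₂; reading off coefficients, c₁ = [9, -3, 3] and c₂ = [1, -3, 3].
Hence T = [1, -3] ⊗ [1, 0] ⊗ [9, -3, 3] + [2, 3] ⊗ [3, 2] ⊗ [1, -3, 3], so rank(T) ≤ 2.
These bounds meet, so rank(T) = 2.

2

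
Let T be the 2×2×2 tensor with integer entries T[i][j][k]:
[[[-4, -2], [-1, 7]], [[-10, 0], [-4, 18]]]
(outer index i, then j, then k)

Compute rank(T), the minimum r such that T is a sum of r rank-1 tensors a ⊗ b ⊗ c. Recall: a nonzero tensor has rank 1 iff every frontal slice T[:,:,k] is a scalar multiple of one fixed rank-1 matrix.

2

Lower bound: the mode-3 unfolding of T (rows indexed by k, columns by (i,j) = (0,0), (0,1), (1,0), (1,1)) is [[-4, -1, -10, -4], [-2, 7, 0, 18]].
There the 2×2 minor on rows k ∈ {0, 1}, columns (i,j) ∈ {(0,0), (0,1)} is det [[-4, -1], [-2, 7]] = -30 ≠ 0, so this unfolding has rank ≥ 2; CP rank is at least every unfolding rank, so rank(T) ≥ 2. (This is only a lower bound: in general the CP rank may exceed every unfolding rank, so we still need to exhibit 2 rank-1 terms summing to T.)
Upper bound — finding two terms. Write S_k = T[:,:,k] for the frontal slices: S₀ = [[-4, -1], [-10, -4]], S₁ = [[-2, 7], [0, 18]].
If T = a₁ ⊗ b₁ ⊗ c₁ + a₂ ⊗ b₂ ⊗ c₂ then each S_k = c₁[k]·a₁b₁ᵀ + c₂[k]·a₂b₂ᵀ. S₀ and S₁ are linearly independent, so a₁b₁ᵀ and a₂b₂ᵀ must span the same plane of matrices: they are the rank-1 matrices of the form x·S₀ + y·S₁.
det(x·S₀ + y·S₁) is 6·x² + 6·xy − 36·y² = 6·(x + 3·y)(x − 2·y), vanishing at (x:y) = (3:-1) and (2:1).
M₁ = 3·S₀ − S₁ = [[-10, -10], [-30, -30]] = (-10)·[1, 3][1, 1]ᵀ and M₂ = 2·S₀ + S₁ = [[-10, 5], [-20, 10]] = (-5)·[1, 2][2, -1]ᵀ, so take a₁ = [1, 3], b₁ = [1, 1], a₂ = [1, 2], b₂ = [2, -1].
Each slice is an integer combination of E₁ = a₁b₁ᵀ and E₂ = a₂b₂ᵀ: S₀ = −2·E₁ − E₂, S₁ = 4·E₁ − 3·E₂; reading off coefficients, c₁ = [-2, 4] and c₂ = [-1, -3].
Hence T = [1, 3] ⊗ [1, 1] ⊗ [-2, 4] + [1, 2] ⊗ [2, -1] ⊗ [-1, -3], so rank(T) ≤ 2.
These bounds meet, so rank(T) = 2.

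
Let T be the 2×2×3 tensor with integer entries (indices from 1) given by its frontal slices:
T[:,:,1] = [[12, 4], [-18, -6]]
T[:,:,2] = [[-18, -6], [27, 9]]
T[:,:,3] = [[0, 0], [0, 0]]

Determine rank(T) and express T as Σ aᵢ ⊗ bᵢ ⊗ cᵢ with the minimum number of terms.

Lower bound: T ≠ 0 (e.g. T[1,1,1] = 12), so rank(T) ≥ 1.
Upper bound: if T = a ⊗ b ⊗ c then every fibre of T is a multiple of the corresponding factor, so read the factors off the fibres through the nonzero entry T[1,1,1] = 12.
The mode-1 fibre T[:,1,1] = [12, -18] gives a = [2, -3] (primitive direction); the mode-2 fibre T[1,:,1] = [12, 4] gives b = [3, 1]; then c[k] = T[1,1,k] / (a[1]·b[1]) = [12, -18, 0] / 6 = [2, -3, 0].
Expanding [2, -3] ⊗ [3, 1] ⊗ [2, -3, 0] reproduces all 12 entries of T, so T = [2, -3] ⊗ [3, 1] ⊗ [2, -3, 0] and rank(T) ≤ 1.
These bounds meet, so rank(T) = 1.

rank(T) = 1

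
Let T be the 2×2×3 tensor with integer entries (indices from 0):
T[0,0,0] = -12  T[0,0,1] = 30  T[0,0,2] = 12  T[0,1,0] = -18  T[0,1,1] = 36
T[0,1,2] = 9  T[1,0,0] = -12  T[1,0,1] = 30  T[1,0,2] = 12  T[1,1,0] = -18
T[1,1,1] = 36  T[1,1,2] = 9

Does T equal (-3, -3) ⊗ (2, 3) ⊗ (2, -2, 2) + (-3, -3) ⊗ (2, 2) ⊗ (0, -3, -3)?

No

Reconstruct entry (0,0,2) from the claimed factors: Σₗ aₗ[0]bₗ[0]cₗ[2] = (-3)·(2)·(2) + (-3)·(2)·(-3) = 6, but T[0,0,2] = 12. The claim is false.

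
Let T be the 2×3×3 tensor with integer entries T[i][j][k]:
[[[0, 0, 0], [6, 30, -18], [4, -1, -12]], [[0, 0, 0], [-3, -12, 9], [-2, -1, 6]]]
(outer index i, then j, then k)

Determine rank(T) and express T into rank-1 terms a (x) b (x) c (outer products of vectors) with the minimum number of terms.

rank(T) = 2

Lower bound: in the mode-2 unfolding of T (rows indexed by j, columns by (i,k)) the 2×2 minor on rows j ∈ {1, 2}, columns (i,k) ∈ {(0,0), (0,1)} is det [[6, 30], [4, -1]] = -126 ≠ 0, so that unfolding has rank ≥ 2 and hence rank(T) ≥ 2 (CP rank is at least every unfolding rank, though it can be larger).
Upper bound: with S_k = T[:,:,k], the two rank-1 terms a₁b₁ᵀ, a₂b₂ᵀ are the rank-1 members of the pencil x·S₀ + y·S₁.
The 2×2 minor of x·S₀ + y·S₁ on rows {0,1}, columns {1,2} is −21·xy − 42·y² = (-21)·(x + 2·y)(y), vanishing at (x:y) = (2:-1) and (1:0).
M₁ = 2·S₀ − S₁ = [[0, -18, 9], [0, 6, -3]] = (-3)·[3, -1][0, 2, -1]ᵀ and M₂ = S₀ = [[0, 6, 4], [0, -3, -2]] = [2, -1][0, 3, 2]ᵀ, so take a₁ = [3, -1], b₁ = [0, 2, -1], a₂ = [2, -1], b₂ = [0, 3, 2].
Each slice is an integer combination of E₁ = a₁b₁ᵀ and E₂ = a₂b₂ᵀ: S₀ = E₂, S₁ = 3·E₁ + 2·E₂, S₂ = −3·E₂; reading off coefficients, c₁ = [0, 3, 0] and c₂ = [1, 2, -3].
Hence T = [3, -1] (x) [0, 2, -1] (x) [0, 3, 0] + [2, -1] (x) [0, 3, 2] (x) [1, 2, -3], so rank(T) ≤ 2.
These bounds meet, so rank(T) = 2.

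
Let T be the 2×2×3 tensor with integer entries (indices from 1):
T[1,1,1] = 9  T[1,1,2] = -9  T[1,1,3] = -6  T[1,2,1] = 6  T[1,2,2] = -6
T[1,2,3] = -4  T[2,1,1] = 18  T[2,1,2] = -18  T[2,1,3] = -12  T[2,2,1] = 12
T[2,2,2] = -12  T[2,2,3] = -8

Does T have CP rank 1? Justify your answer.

The mode-1 fibre T[:,1,1] = [9, 18] gives a = (1, 2) (primitive direction); the mode-2 fibre T[1,:,1] = [9, 6] gives b = (3, 2); then c[k] = T[1,1,k] / (a[1]·b[1]) = [9, -9, -6] / 3 = (3, -3, -2).
Expanding (1, 2) ⊗ (3, 2) ⊗ (3, -3, -2) reproduces all 12 entries of T, so T = (1, 2) ⊗ (3, 2) ⊗ (3, -3, -2) and rank(T) ≤ 1.
Equivalently every frontal slice T[:,:,k] is c[k] times the rank-1 matrix (1, 2) ⊗ (3, 2). So T has rank 1 (it is nonzero).

Yes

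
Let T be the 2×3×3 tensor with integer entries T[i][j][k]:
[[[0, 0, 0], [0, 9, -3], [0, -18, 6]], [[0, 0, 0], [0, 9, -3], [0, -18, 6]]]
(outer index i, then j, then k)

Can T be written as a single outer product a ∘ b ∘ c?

The mode-1 fibre T[:,1,1] = [9, 9] gives a = [1, 1] (primitive direction); the mode-2 fibre T[0,:,1] = [0, 9, -18] gives b = [0, 1, -2]; then c[k] = T[0,1,k] / (a[0]·b[1]) = [0, 9, -3] / 1 = [0, 9, -3].
Expanding [1, 1] ∘ [0, 1, -2] ∘ [0, 9, -3] reproduces all 18 entries of T, so T = [1, 1] ∘ [0, 1, -2] ∘ [0, 9, -3] and rank(T) ≤ 1.
Equivalently every frontal slice T[:,:,k] is c[k] times the rank-1 matrix [1, 1] ∘ [0, 1, -2]. So T has rank 1 (it is nonzero).

Yes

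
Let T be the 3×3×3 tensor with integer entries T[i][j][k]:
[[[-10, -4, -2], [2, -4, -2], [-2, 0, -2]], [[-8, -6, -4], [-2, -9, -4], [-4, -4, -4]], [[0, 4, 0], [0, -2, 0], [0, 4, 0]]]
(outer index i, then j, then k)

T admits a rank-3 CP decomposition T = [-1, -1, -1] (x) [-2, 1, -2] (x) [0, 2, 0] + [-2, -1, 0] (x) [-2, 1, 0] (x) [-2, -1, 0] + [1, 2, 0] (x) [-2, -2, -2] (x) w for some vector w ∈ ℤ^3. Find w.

w = [1, 2, 1]

Subtract the known terms from T to get the rank-1 residual R = [1, 2, 0] (x) [-2, -2, -2] (x) w, so R[i,j,k] = a[i]·b[j]·w[k]. Pick indices with nonzero a[0]·b[0] = (1)·(-2) = -2. Only the fibre through (0,0,·) is needed: R[0,0,:] = T[0,0,:] − Σₗ aₗ[0]bₗ[0]cₗ = [-10, -4, -2] − (-1)·(-2)·[0, 2, 0] − (-2)·(-2)·[-2, -1, 0] = [-2, -4, -2]. Then w[k] = R[0,0,k] / -2 for each k, giving w = [-2, -4, -2] / -2 = [1, 2, 1].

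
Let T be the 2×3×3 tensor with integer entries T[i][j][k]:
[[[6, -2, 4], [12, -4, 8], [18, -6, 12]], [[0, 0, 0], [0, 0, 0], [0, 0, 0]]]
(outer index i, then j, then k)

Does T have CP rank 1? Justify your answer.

Yes

If T = a ⊗ b ⊗ c then every fibre of T is a multiple of the corresponding factor, so read the factors off the fibres through the nonzero entry T[0,0,0] = 6.
The mode-1 fibre T[:,0,0] = [6, 0] gives a = [1, 0] (primitive direction); the mode-2 fibre T[0,:,0] = [6, 12, 18] gives b = [1, 2, 3]; then c[k] = T[0,0,k] / (a[0]·b[0]) = [6, -2, 4] / 1 = [6, -2, 4].
Expanding [1, 0] ⊗ [1, 2, 3] ⊗ [6, -2, 4] reproduces all 18 entries of T, so T = [1, 0] ⊗ [1, 2, 3] ⊗ [6, -2, 4] and rank(T) ≤ 1.
Equivalently every frontal slice T[:,:,k] is c[k] times the rank-1 matrix [1, 0] ⊗ [1, 2, 3]. So T has rank 1 (it is nonzero).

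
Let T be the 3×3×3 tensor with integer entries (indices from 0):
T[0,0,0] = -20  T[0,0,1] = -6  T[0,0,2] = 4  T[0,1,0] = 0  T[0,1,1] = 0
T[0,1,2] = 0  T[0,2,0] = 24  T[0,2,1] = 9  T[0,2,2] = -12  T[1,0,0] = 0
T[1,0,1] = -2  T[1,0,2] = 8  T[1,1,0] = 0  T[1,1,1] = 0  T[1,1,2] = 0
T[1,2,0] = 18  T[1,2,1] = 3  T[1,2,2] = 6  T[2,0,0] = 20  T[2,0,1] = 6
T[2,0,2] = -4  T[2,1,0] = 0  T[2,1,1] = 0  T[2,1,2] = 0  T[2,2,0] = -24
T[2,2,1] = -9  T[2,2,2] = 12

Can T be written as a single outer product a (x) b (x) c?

The mode-1 unfolding of T (rows indexed by i, columns by (j,k) = (0,0), (0,1), (0,2), (1,0), (1,1), (1,2), (2,0), (2,1), (2,2)) is [[-20, -6, 4, 0, 0, 0, 24, 9, -12], [0, -2, 8, 0, 0, 0, 18, 3, 6], [20, 6, -4, 0, 0, 0, -24, -9, 12]].
There the 2×2 minor on rows i ∈ {0, 1}, columns (j,k) ∈ {(0,0), (0,1)} is det [[-20, -6], [0, -2]] = 40 ≠ 0, so this unfolding has rank ≥ 2; CP rank is at least every unfolding rank, so rank(T) ≥ 2.
In particular rank(T) ≥ 2 > 1, so T is not rank-1.

No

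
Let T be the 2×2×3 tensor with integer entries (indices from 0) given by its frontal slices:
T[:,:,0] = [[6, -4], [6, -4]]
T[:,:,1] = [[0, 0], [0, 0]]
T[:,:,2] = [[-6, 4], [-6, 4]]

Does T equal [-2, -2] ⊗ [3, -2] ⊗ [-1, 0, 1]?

Reconstruct entrywise from the claimed factors. For example, T[1,0,2] = -6 and Σₗ aₗ[1]bₗ[0]cₗ[2] = (-2)·(3)·(1) = -6; checking all 12 entries, every one matches. The claim holds.

Yes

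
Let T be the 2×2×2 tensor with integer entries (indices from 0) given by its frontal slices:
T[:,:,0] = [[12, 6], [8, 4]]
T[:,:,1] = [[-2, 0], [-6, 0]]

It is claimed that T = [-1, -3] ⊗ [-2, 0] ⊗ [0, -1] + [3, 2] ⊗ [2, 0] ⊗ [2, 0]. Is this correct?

No

Reconstruct entry (0,1,0) from the claimed factors: Σₗ aₗ[0]bₗ[1]cₗ[0] = (-1)·(0)·(0) + (3)·(0)·(2) = 0, but T[0,1,0] = 6. The claim is false.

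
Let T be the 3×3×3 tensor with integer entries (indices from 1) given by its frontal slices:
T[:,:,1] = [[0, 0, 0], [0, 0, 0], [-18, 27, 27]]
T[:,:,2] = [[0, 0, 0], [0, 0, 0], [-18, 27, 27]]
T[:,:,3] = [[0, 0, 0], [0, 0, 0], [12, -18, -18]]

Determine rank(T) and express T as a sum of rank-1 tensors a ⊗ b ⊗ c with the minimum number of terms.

rank(T) = 1

Lower bound: T ≠ 0 (e.g. T[3,1,1] = -18), so rank(T) ≥ 1.
Upper bound: the mode-1 fibre T[:,1,1] = [0, 0, -18] gives a = [0, 0, 1] (primitive direction); the mode-2 fibre T[3,:,1] = [-18, 27, 27] gives b = [2, -3, -3]; then c[k] = T[3,1,k] / (a[3]·b[1]) = [-18, -18, 12] / 2 = [-9, -9, 6].
Expanding [0, 0, 1] ⊗ [2, -3, -3] ⊗ [-9, -9, 6] reproduces all 27 entries of T, so T = [0, 0, 1] ⊗ [2, -3, -3] ⊗ [-9, -9, 6] and rank(T) ≤ 1.
These bounds meet, so rank(T) = 1.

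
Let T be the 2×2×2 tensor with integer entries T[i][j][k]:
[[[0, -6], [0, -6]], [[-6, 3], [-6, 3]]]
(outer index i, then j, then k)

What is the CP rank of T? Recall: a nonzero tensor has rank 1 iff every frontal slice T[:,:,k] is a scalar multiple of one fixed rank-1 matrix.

2

Lower bound: the mode-1 unfolding of T (rows indexed by i, columns by (j,k) = (0,0), (0,1), (1,0), (1,1)) is [[0, -6, 0, -6], [-6, 3, -6, 3]].
There the 2×2 minor on rows i ∈ {0, 1}, columns (j,k) ∈ {(0,0), (0,1)} is det [[0, -6], [-6, 3]] = -36 ≠ 0, so this unfolding has rank ≥ 2; CP rank is at least every unfolding rank, so rank(T) ≥ 2. (This is only a lower bound: in general the CP rank may exceed every unfolding rank, so we still need to exhibit 2 rank-1 terms summing to T.)
Upper bound — finding two terms. Every mode-2 slice of T is a multiple of one matrix: T[:,j,:] = b[j]·M with b = (1, 1) and M = [[0, -6], [-6, 3]] (rows indexed by i, columns by k). So it suffices to write M as a sum of two rank-1 matrices.
Splitting M by its rows (i = 0, 1), M = (1, 0)(0, -6)ᵀ + (0, 1)(-6, 3)ᵀ.
Hence T = (1, 0) ∘ (1, 1) ∘ (0, -6) + (0, 1) ∘ (1, 1) ∘ (-6, 3), so rank(T) ≤ 2.
These bounds meet, so rank(T) = 2.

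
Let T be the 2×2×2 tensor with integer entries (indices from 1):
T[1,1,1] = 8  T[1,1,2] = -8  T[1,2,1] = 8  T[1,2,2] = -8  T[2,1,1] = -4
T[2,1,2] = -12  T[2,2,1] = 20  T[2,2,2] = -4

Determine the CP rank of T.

Lower bound: the mode-1 unfolding of T (rows indexed by i, columns by (j,k) = (1,1), (1,2), (2,1), (2,2)) is [[8, -8, 8, -8], [-4, -12, 20, -4]].
There the 2×2 minor on rows i ∈ {1, 2}, columns (j,k) ∈ {(1,1), (1,2)} is det [[8, -8], [-4, -12]] = -128 ≠ 0, so this unfolding has rank ≥ 2; CP rank is at least every unfolding rank, so rank(T) ≥ 2. (Unfolding ranks only ever bound the CP rank from below — rank(T) can be strictly larger than all of them — so the matching upper bound has to come from an explicit 2-term decomposition.)
Upper bound — finding two terms. Write S_k = T[:,:,k] for the frontal slices: S₁ = [[8, 8], [-4, 20]], S₂ = [[-8, -8], [-12, -4]].
If T = a₁ ⊗ b₁ ⊗ c₁ + a₂ ⊗ b₂ ⊗ c₂ then each S_k = c₁[k]·a₁b₁ᵀ + c₂[k]·a₂b₂ᵀ. S₁ and S₂ are linearly independent, so a₁b₁ᵀ and a₂b₂ᵀ must span the same plane of matrices: they are the rank-1 matrices of the form x·S₁ + y·S₂.
det(x·S₁ + y·S₂) is 192·x² − 128·xy − 64·y² = 64·(x − y)(3·x + y), vanishing at (x:y) = (1:1) and (1:-3).
M₁ = S₁ + S₂ = [[0, 0], [-16, 16]] = (-16)·[0, 1][1, -1]ᵀ and M₂ = S₁ − 3·S₂ = [[32, 32], [32, 32]] = 32·[1, 1][1, 1]ᵀ, so take a₁ = [0, 1], b₁ = [1, -1], a₂ = [1, 1], b₂ = [1, 1].
Each slice is an integer combination of E₁ = a₁b₁ᵀ and E₂ = a₂b₂ᵀ: S₁ = −12·E₁ + 8·E₂, S₂ = −4·E₁ − 8·E₂; reading off coefficients, c₁ = [-12, -4] and c₂ = [8, -8].
Hence T = [0, 1] ⊗ [1, -1] ⊗ [-12, -4] + [1, 1] ⊗ [1, 1] ⊗ [8, -8], so rank(T) ≤ 2.
These bounds meet, so rank(T) = 2.

2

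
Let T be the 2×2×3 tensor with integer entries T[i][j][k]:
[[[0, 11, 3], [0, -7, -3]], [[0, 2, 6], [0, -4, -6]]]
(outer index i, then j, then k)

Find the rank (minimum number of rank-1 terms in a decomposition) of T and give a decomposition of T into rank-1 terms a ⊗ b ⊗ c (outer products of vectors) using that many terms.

Lower bound: the mode-2 unfolding of T (rows indexed by j, columns by (i,k) = (0,0), (0,1), (0,2), (1,0), (1,1), (1,2)) is [[0, 11, 3, 0, 2, 6], [0, -7, -3, 0, -4, -6]].
There the 2×2 minor on rows j ∈ {0, 1}, columns (i,k) ∈ {(0,1), (0,2)} is det [[11, 3], [-7, -3]] = -12 ≠ 0, so this unfolding has rank ≥ 2; CP rank is at least every unfolding rank, so rank(T) ≥ 2. (This is only a lower bound: in general the CP rank may exceed every unfolding rank, so we still need to exhibit 2 rank-1 terms summing to T.)
Upper bound — finding two terms. Write S_k = T[:,:,k] for the frontal slices: S₀ = [[0, 0], [0, 0]], S₁ = [[11, -7], [2, -4]], S₂ = [[3, -3], [6, -6]].
If T = a₁ ⊗ b₁ ⊗ c₁ + a₂ ⊗ b₂ ⊗ c₂ then each S_k = c₁[k]·a₁b₁ᵀ + c₂[k]·a₂b₂ᵀ. S₁ and S₂ are linearly independent, so a₁b₁ᵀ and a₂b₂ᵀ must span the same plane of matrices: they are the rank-1 matrices of the form x·S₁ + y·S₂.
det(x·S₁ + y·S₂) is −30·x² − 30·xy = (-30)·(x + y)(x), vanishing at (x:y) = (1:-1) and (0:1).
M₁ = S₁ − S₂ = [[8, -4], [-4, 2]] = 2·[2, -1][2, -1]ᵀ and M₂ = S₂ = [[3, -3], [6, -6]] = 3·[1, 2][1, -1]ᵀ, so take a₁ = [2, -1], b₁ = [2, -1], a₂ = [1, 2], b₂ = [1, -1].
Each slice is an integer combination of E₁ = a₁b₁ᵀ and E₂ = a₂b₂ᵀ: S₀ = 0, S₁ = 2·E₁ + 3·E₂, S₂ = 3·E₂; reading off coefficients, c₁ = [0, 2, 0] and c₂ = [0, 3, 3].
Hence T = [2, -1] ⊗ [2, -1] ⊗ [0, 2, 0] + [1, 2] ⊗ [1, -1] ⊗ [0, 3, 3], so rank(T) ≤ 2.
These bounds meet, so rank(T) = 2.

rank(T) = 2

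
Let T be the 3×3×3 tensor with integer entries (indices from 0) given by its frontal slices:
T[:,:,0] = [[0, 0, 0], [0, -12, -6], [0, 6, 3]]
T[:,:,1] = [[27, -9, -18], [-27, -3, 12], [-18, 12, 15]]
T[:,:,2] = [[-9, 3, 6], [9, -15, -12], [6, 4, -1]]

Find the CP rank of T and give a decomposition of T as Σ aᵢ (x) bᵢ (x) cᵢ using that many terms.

Lower bound: the mode-2 unfolding of T (rows indexed by j, columns by (i,k) = (0,0), (0,1), (0,2), (1,0), (1,1), (1,2), (2,0), (2,1), (2,2)) is [[0, 27, -9, 0, -27, 9, 0, -18, 6], [0, -9, 3, -12, -3, -15, 6, 12, 4], [0, -18, 6, -6, 12, -12, 3, 15, -1]].
There the 2×2 minor on rows j ∈ {0, 1}, columns (i,k) ∈ {(0,1), (1,0)} is det [[27, 0], [-9, -12]] = -324 ≠ 0, so this unfolding has rank ≥ 2; CP rank is at least every unfolding rank, so rank(T) ≥ 2. (Unfolding ranks only ever bound the CP rank from below — rank(T) can be strictly larger than all of them — so the matching upper bound has to come from an explicit 2-term decomposition.)
Upper bound — finding two terms. Write S_k = T[:,:,k] for the frontal slices: S₀ = [[0, 0, 0], [0, -12, -6], [0, 6, 3]], S₁ = [[27, -9, -18], [-27, -3, 12], [-18, 12, 15]], S₂ = [[-9, 3, 6], [9, -15, -12], [6, 4, -1]].
If T = a₁ (x) b₁ (x) c₁ + a₂ (x) b₂ (x) c₂ then each S_k = c₁[k]·a₁b₁ᵀ + c₂[k]·a₂b₂ᵀ. S₀ and S₁ are linearly independent, so a₁b₁ᵀ and a₂b₂ᵀ must span the same plane of matrices: they are the rank-1 matrices of the form x·S₀ + y·S₁.
The 2×2 minor of x·S₀ + y·S₁ on rows {0,1}, columns {0,1} is −324·xy − 324·y² = (-324)·(y)(x + y), vanishing at (x:y) = (1:0) and (1:-1).
M₁ = S₀ = [[0, 0, 0], [0, -12, -6], [0, 6, 3]] = (-3)·[0, 2, -1][0, 2, 1]ᵀ and M₂ = S₀ − S₁ = [[-27, 9, 18], [27, -9, -18], [18, -6, -12]] = (-3)·[3, -3, -2][3, -1, -2]ᵀ, so take a₁ = [0, 2, -1], b₁ = [0, 2, 1], a₂ = [3, -3, -2], b₂ = [3, -1, -2].
Each slice is an integer combination of E₁ = a₁b₁ᵀ and E₂ = a₂b₂ᵀ: S₀ = −3·E₁, S₁ = −3·E₁ + 3·E₂, S₂ = −3·E₁ − E₂; reading off coefficients, c₁ = [-3, -3, -3] and c₂ = [0, 3, -1].
Hence T = [0, 2, -1] (x) [0, 2, 1] (x) [-3, -3, -3] + [3, -3, -2] (x) [3, -1, -2] (x) [0, 3, -1], so rank(T) ≤ 2.
These bounds meet, so rank(T) = 2.

rank(T) = 2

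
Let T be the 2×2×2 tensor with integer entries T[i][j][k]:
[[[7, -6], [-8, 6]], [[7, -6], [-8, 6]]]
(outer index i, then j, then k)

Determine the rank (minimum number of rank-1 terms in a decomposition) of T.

Lower bound: the mode-2 unfolding of T (rows indexed by j, columns by (i,k) = (0,0), (0,1), (1,0), (1,1)) is [[7, -6, 7, -6], [-8, 6, -8, 6]].
There the 2×2 minor on rows j ∈ {0, 1}, columns (i,k) ∈ {(0,0), (0,1)} is det [[7, -6], [-8, 6]] = -6 ≠ 0, so this unfolding has rank ≥ 2; CP rank is at least every unfolding rank, so rank(T) ≥ 2. (Unfolding ranks only ever bound the CP rank from below — rank(T) can be strictly larger than all of them — so the matching upper bound has to come from an explicit 2-term decomposition.)
Upper bound — finding two terms. Every mode-1 slice of T is a multiple of one matrix: T[i,:,:] = a[i]·M with a = [1, 1] and M = [[7, -6], [-8, 6]] (rows indexed by j, columns by k). So it suffices to write M as a sum of two rank-1 matrices.
Splitting M by its rows (j = 0, 1), M = [1, 0][7, -6]ᵀ + [0, 1][-8, 6]ᵀ.
Hence T = [1, 1] (x) [1, 0] (x) [7, -6] + [1, 1] (x) [0, 1] (x) [-8, 6], so rank(T) ≤ 2.
These bounds meet, so rank(T) = 2.
Check entry T[1,0,0] = 7: (1)·(1)·(7) + (1)·(0)·(-8) = 7.

2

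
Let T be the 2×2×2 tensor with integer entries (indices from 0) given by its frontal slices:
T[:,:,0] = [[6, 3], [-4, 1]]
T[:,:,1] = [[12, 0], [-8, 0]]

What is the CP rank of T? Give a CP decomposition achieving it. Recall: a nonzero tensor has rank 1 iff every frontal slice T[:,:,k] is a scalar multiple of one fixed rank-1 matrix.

rank(T) = 2

Lower bound: the mode-2 unfolding of T (rows indexed by j, columns by (i,k) = (0,0), (0,1), (1,0), (1,1)) is [[6, 12, -4, -8], [3, 0, 1, 0]].
There the 2×2 minor on rows j ∈ {0, 1}, columns (i,k) ∈ {(0,0), (0,1)} is det [[6, 12], [3, 0]] = -36 ≠ 0, so this unfolding has rank ≥ 2; CP rank is at least every unfolding rank, so rank(T) ≥ 2. (This is only a lower bound: in general the CP rank may exceed every unfolding rank, so we still need to exhibit 2 rank-1 terms summing to T.)
Upper bound — finding two terms. Write S_k = T[:,:,k] for the frontal slices: S₀ = [[6, 3], [-4, 1]], S₁ = [[12, 0], [-8, 0]].
If T = a₁ ⊗ b₁ ⊗ c₁ + a₂ ⊗ b₂ ⊗ c₂ then each S_k = c₁[k]·a₁b₁ᵀ + c₂[k]·a₂b₂ᵀ. S₀ and S₁ are linearly independent, so a₁b₁ᵀ and a₂b₂ᵀ must span the same plane of matrices: they are the rank-1 matrices of the form x·S₀ + y·S₁.
det(x·S₀ + y·S₁) is 18·x² + 36·xy = 18·(x + 2·y)(x), vanishing at (x:y) = (2:-1) and (0:1).
M₁ = 2·S₀ − S₁ = [[0, 6], [0, 2]] = 2·[3, 1][0, 1]ᵀ and M₂ = S₁ = [[12, 0], [-8, 0]] = 4·[3, -2][1, 0]ᵀ, so take a₁ = [3, 1], b₁ = [0, 1], a₂ = [3, -2], b₂ = [1, 0].
Each slice is an integer combination of E₁ = a₁b₁ᵀ and E₂ = a₂b₂ᵀ: S₀ = E₁ + 2·E₂, S₁ = 4·E₂; reading off coefficients, c₁ = [1, 0] and c₂ = [2, 4].
Hence T = [3, 1] ⊗ [0, 1] ⊗ [1, 0] + [3, -2] ⊗ [1, 0] ⊗ [2, 4], so rank(T) ≤ 2.
These bounds meet, so rank(T) = 2.
Check entry T[0,0,1] = 12: (3)·(0)·(0) + (3)·(1)·(4) = 12.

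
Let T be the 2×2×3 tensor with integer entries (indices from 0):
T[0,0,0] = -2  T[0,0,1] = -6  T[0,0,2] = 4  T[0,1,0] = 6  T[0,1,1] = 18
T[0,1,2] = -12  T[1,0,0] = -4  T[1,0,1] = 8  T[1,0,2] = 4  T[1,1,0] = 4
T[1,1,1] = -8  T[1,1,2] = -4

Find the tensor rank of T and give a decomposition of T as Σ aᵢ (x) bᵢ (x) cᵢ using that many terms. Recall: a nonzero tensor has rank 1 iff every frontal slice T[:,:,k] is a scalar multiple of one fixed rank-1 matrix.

rank(T) = 2

Lower bound: the mode-2 unfolding of T (rows indexed by j, columns by (i,k) = (0,0), (0,1), (0,2), (1,0), (1,1), (1,2)) is [[-2, -6, 4, -4, 8, 4], [6, 18, -12, 4, -8, -4]].
There the 2×2 minor on rows j ∈ {0, 1}, columns (i,k) ∈ {(0,0), (1,0)} is det [[-2, -4], [6, 4]] = 16 ≠ 0, so this unfolding has rank ≥ 2; CP rank is at least every unfolding rank, so rank(T) ≥ 2. (Unfolding ranks only ever bound the CP rank from below — rank(T) can be strictly larger than all of them — so the matching upper bound has to come from an explicit 2-term decomposition.)
Upper bound — finding two terms. Write S_k = T[:,:,k] for the frontal slices: S₀ = [[-2, 6], [-4, 4]], S₁ = [[-6, 18], [8, -8]], S₂ = [[4, -12], [4, -4]].
If T = a₁ (x) b₁ (x) c₁ + a₂ (x) b₂ (x) c₂ then each S_k = c₁[k]·a₁b₁ᵀ + c₂[k]·a₂b₂ᵀ. S₀ and S₁ are linearly independent, so a₁b₁ᵀ and a₂b₂ᵀ must span the same plane of matrices: they are the rank-1 matrices of the form x·S₀ + y·S₁.
det(x·S₀ + y·S₁) is 16·x² + 16·xy − 96·y² = 16·(x + 3·y)(x − 2·y), vanishing at (x:y) = (3:-1) and (2:1).
M₁ = 3·S₀ − S₁ = [[0, 0], [-20, 20]] = (-20)·(0, 1)(1, -1)ᵀ and M₂ = 2·S₀ + S₁ = [[-10, 30], [0, 0]] = (-10)·(1, 0)(1, -3)ᵀ, so take a₁ = (0, 1), b₁ = (1, -1), a₂ = (1, 0), b₂ = (1, -3).
Each slice is an integer combination of E₁ = a₁b₁ᵀ and E₂ = a₂b₂ᵀ: S₀ = −4·E₁ − 2·E₂, S₁ = 8·E₁ − 6·E₂, S₂ = 4·E₁ + 4·E₂; reading off coefficients, c₁ = (-4, 8, 4) and c₂ = (-2, -6, 4).
Hence T = (0, 1) (x) (1, -1) (x) (-4, 8, 4) + (1, 0) (x) (1, -3) (x) (-2, -6, 4), so rank(T) ≤ 2.
These bounds meet, so rank(T) = 2.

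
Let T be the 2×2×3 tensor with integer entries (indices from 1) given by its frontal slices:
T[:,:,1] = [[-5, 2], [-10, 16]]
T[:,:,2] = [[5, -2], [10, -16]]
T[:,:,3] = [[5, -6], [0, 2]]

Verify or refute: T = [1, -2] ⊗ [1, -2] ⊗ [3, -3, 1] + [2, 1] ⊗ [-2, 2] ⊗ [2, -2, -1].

Yes

Reconstruct entrywise from the claimed factors. For example, T[2,2,3] = 2 and Σₗ aₗ[2]bₗ[2]cₗ[3] = (-2)·(-2)·(1) + (1)·(2)·(-1) = 2; checking all 12 entries, every one matches. The claim holds.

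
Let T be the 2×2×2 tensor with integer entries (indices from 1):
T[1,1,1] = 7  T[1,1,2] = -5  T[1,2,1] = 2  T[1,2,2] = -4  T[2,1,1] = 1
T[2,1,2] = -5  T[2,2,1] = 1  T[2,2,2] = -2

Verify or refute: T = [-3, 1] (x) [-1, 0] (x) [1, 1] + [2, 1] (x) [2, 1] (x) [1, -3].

Reconstruct entry (1,1,2) from the claimed factors: Σₗ aₗ[1]bₗ[1]cₗ[2] = (-3)·(-1)·(1) + (2)·(2)·(-3) = -9, but T[1,1,2] = -5. The claim is false.

No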